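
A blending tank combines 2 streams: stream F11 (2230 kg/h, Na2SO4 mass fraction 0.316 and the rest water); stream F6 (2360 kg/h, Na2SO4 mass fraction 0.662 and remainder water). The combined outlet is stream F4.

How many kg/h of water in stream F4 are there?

water out = water in = 2230×0.684 + 2360×0.338 = 2323 kg/h.

2323 kg/h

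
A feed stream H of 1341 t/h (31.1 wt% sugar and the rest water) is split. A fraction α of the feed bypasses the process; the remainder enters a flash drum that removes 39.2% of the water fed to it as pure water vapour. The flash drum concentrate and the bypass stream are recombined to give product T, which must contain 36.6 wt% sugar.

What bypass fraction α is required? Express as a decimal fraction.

All 1341×0.311 = 417.05 t/h of sugar reaches T, so T = 417.05/0.366 = 1139.5 t/h and vapour = 201.52 t/h.
The evaporator receives (1−α)·1341 of feed at 0.689 water and removes 0.392 of that water:
0.392×0.689×(1−α)×1341 = 201.52
(1−α) = 201.52/362.19 = 0.5564;  α = 0.4436.

0.444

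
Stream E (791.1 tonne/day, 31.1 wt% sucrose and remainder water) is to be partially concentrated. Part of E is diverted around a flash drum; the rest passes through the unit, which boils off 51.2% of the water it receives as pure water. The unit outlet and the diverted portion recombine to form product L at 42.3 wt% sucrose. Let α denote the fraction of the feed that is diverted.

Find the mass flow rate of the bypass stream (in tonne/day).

All 791.1×0.311 = 246.03 tonne/day of sucrose reaches L, so L = 246.03/0.423 = 581.64 tonne/day and vapour = 209.46 tonne/day.
The evaporator receives (1−α)·791.1 of feed at 0.689 water and removes 0.512 of that water:
0.512×0.689×(1−α)×791.1 = 209.46
(1−α) = 209.46/279.07 = 0.7506;  α = 0.2494.
Bypass flow = 0.2494×791.1 = 197.33 tonne/day.

197.3 tonne/day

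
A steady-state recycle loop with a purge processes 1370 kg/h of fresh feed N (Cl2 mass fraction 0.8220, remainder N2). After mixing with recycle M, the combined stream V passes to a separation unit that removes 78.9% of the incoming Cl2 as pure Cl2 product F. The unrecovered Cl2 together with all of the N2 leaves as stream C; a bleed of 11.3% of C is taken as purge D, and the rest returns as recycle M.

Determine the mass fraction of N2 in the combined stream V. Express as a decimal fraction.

N2 enters only via N and leaves only via the purge: 1370×0.178 = 0.113×(N2 in C), and the separation unit passes all N2, so N2 in V = N2 in C = 2158.1 kg/h.
Cl2 in V: m_A = 1370×0.822 + (1−0.113)·(1−0.789)·m_A, so m_A = 1126.1/0.8128 = 1385.4 kg/h.
V = 1385.4 + 2158.1 = 3543.5 kg/h.
N2 fraction in V = 2158.1/3543.5 = 0.6090.

0.6090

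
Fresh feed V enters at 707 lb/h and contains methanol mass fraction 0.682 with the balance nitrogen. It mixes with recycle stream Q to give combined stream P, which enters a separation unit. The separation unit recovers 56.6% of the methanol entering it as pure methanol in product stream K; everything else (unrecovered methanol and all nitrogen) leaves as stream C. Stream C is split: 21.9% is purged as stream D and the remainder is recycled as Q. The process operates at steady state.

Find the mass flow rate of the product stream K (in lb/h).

methanol in P: m_A = 707×0.682 + (1−0.219)·(1−0.566)·m_A, so m_A = 482.17/0.6610 = 729.41 lb/h.
Product K = 0.566×729.41 = 412.85 lb/h.

412.8 lb/h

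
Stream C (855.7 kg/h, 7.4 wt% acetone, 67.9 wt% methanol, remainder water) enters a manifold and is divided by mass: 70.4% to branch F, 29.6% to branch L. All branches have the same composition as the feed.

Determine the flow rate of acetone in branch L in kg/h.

18.74 kg/h

Branch L total = 0.296×855.7 = 253.29 kg/h.
acetone in L = 0.074×253.29 = 18.743 kg/h.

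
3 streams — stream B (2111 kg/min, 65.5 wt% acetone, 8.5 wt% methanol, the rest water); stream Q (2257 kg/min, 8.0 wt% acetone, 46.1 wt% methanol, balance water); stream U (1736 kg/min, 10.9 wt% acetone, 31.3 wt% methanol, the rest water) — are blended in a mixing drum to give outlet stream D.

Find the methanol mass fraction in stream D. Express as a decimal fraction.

Total flow out = 2111 + 2257 + 1736 = 6104 kg/min.
methanol in = 2111×0.085 + 2257×0.461 + 1736×0.313 = 1763.3 kg/min.
methanol mass fraction in D = 1763.3/6104 = 0.289.

0.289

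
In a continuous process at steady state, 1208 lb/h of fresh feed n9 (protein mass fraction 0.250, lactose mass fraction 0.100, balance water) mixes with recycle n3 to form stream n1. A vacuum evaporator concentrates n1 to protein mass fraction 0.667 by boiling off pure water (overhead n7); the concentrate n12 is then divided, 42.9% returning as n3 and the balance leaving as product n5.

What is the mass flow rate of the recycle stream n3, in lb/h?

Overall protein balance (none leaves overhead): protein in fresh feed = protein in product, i.e. 1208×0.250 = (1−0.429)·n12·0.667.
n12 = 302/(0.667×0.571) = 792.95 lb/h.
Recycle n3 = 0.429×792.95 = 340.17 lb/h.

340.2 lb/h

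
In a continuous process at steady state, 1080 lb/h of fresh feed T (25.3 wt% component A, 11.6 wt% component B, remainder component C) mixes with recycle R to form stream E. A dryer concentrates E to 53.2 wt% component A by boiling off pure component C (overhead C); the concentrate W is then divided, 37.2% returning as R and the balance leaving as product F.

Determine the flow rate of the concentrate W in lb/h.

817.8 lb/h

Overall component A balance (none leaves overhead): component A in fresh feed = component A in product, i.e. 1080×0.253 = (1−0.372)·W·0.532.
W = 273.24/(0.532×0.628) = 817.85 lb/h.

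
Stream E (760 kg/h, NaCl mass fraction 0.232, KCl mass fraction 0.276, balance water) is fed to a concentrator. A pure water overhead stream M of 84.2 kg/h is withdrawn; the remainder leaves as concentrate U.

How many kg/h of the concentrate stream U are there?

Concentrate = 760 − 84.2 = 675.8 kg/h.

675.8 kg/h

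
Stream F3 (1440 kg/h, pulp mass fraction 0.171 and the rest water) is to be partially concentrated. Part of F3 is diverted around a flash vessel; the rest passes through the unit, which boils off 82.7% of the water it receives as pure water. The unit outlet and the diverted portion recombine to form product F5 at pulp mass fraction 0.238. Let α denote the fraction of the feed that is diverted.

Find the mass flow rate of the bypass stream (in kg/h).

848.7 kg/h

All 1440×0.171 = 246.24 kg/h of pulp reaches F5, so F5 = 246.24/0.238 = 1034.6 kg/h and vapour = 405.38 kg/h.
The evaporator receives (1−α)·1440 of feed at 0.829 water and removes 0.827 of that water:
0.827×0.829×(1−α)×1440 = 405.38
(1−α) = 405.38/987.24 = 0.4106;  α = 0.5894.
Bypass flow = 0.5894×1440 = 848.71 kg/h.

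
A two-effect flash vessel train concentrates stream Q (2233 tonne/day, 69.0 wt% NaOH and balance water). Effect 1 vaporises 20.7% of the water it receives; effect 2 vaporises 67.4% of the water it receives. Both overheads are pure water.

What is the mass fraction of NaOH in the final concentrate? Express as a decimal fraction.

water in feed = 2233×0.310 = 692.23 tonne/day.
After stage 1: water left = (1−0.207)×692.23 = 548.94; stream total = 2089.7 tonne/day.
After stage 2: water left = (1−0.674)×548.94 = 178.95; final concentrate = 1719.7 tonne/day.
NaOH fraction = 1540.8/1719.7 = 0.896.

0.896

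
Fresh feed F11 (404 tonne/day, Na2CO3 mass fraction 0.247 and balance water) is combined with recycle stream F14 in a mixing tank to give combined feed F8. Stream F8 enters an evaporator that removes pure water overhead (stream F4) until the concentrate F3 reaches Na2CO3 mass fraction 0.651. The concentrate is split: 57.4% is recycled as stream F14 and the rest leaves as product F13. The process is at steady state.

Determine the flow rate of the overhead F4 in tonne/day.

Overall Na2CO3 balance (none leaves overhead): Na2CO3 in fresh feed = Na2CO3 in product, i.e. 404×0.247 = (1−0.574)·F3·0.651.
F3 = 99.788/(0.651×0.426) = 359.82 tonne/day.
Recycle F14 = 0.574×359.82 = 206.54 tonne/day.
Combined feed F8 = 404 + 206.54 = 610.54 tonne/day.
Overhead F4 = F8 − F3 = 610.54 − 359.82 = 250.72 tonne/day.

250.7 tonne/day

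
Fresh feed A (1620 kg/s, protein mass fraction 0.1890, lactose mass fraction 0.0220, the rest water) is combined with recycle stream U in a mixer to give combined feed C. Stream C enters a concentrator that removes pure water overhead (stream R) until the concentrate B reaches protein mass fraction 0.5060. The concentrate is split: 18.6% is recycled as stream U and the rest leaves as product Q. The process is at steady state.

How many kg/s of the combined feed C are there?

1758 kg/s

Overall protein balance (none leaves overhead): protein in fresh feed = protein in product, i.e. 1620×0.189 = (1−0.186)·B·0.506.
B = 306.18/(0.506×0.814) = 743.36 kg/s.
Recycle U = 0.186×743.36 = 138.27 kg/s.
Combined feed C = 1620 + 138.27 = 1758.3 kg/s.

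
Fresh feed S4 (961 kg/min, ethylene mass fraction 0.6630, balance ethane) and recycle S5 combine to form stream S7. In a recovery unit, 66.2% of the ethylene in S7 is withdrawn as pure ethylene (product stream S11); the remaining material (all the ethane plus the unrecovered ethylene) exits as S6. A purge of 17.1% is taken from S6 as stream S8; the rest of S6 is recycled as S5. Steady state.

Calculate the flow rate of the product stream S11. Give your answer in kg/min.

ethylene in S7: m_A = 961×0.663 + (1−0.171)·(1−0.662)·m_A, so m_A = 637.14/0.7198 = 885.17 kg/min.
Product S11 = 0.662×885.17 = 585.98 kg/min.

586 kg/min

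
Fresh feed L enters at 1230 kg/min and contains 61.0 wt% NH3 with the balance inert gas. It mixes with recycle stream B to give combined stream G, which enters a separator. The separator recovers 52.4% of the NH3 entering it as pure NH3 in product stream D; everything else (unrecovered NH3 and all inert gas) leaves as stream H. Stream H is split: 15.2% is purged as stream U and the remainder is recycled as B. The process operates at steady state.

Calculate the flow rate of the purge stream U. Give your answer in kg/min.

570.7 kg/min

inert gas enters only via L and leaves only via the purge: 1230×0.390 = 0.152×(inert gas in H), and the separator passes all inert gas, so inert gas in G = inert gas in H = 3155.9 kg/min.
NH3 in G: m_A = 1230×0.610 + (1−0.152)·(1−0.524)·m_A, so m_A = 750.3/0.5964 = 1258.1 kg/min.
H = (1−0.524)×1258.1 + 3155.9 = 3754.8 kg/min.
Purge U = 0.152×3754.8 = 570.73 kg/min.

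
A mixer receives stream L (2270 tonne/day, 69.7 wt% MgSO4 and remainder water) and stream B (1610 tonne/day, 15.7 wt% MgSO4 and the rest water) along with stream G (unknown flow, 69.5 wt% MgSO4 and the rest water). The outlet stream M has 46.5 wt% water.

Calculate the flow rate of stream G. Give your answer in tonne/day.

Let G be the unknown flow. Total out = 3880 + G.
water balance: 2045 + 0.305·G = 0.465·(3880 + G)
(0.305 − 0.465)·G = 0.465×3880 − 2045 = -240.84
G = -240.84 / -0.160 = 1505.2 tonne/day

1505 tonne/day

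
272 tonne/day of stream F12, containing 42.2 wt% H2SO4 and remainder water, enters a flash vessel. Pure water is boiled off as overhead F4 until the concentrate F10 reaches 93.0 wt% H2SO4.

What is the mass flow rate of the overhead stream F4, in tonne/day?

H2SO4 is conserved: 272×0.422 = 114.78 tonne/day all reports to the concentrate.
Concentrate = 114.78/(target fraction) = 123.42 tonne/day.
Overhead = 272 − 123.42 = 148.58 tonne/day.

148.6 tonne/day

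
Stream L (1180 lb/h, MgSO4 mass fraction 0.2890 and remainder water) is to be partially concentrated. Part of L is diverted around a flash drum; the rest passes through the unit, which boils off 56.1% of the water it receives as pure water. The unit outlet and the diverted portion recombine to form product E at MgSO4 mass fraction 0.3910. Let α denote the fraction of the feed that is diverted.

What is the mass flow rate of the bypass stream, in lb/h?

408.3 lb/h

All 1180×0.289 = 341.02 lb/h of MgSO4 reaches E, so E = 341.02/0.391 = 872.17 lb/h and vapour = 307.83 lb/h.
The evaporator receives (1−α)·1180 of feed at 0.711 water and removes 0.561 of that water:
0.561×0.711×(1−α)×1180 = 307.83
(1−α) = 307.83/470.67 = 0.6540;  α = 0.3460.
Bypass flow = 0.3460×1180 = 408.26 lb/h.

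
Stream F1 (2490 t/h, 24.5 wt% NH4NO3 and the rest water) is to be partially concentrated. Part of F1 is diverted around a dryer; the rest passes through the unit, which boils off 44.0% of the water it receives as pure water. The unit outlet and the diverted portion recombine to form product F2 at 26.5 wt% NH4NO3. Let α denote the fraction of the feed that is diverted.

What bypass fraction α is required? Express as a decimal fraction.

All 2490×0.245 = 610.05 t/h of NH4NO3 reaches F2, so F2 = 610.05/0.265 = 2302.1 t/h and vapour = 187.92 t/h.
The evaporator receives (1−α)·2490 of feed at 0.755 water and removes 0.440 of that water:
0.440×0.755×(1−α)×2490 = 187.92
(1−α) = 187.92/827.18 = 0.2272;  α = 0.7728.

0.773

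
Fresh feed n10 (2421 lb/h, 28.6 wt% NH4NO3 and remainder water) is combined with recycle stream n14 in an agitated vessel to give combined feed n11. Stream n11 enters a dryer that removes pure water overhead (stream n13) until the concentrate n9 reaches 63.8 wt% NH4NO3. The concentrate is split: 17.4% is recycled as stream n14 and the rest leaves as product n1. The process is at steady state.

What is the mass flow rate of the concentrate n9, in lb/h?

1314 lb/h

Overall NH4NO3 balance (none leaves overhead): NH4NO3 in fresh feed = NH4NO3 in product, i.e. 2421×0.286 = (1−0.174)·n9·0.638.
n9 = 692.41/(0.638×0.826) = 1313.9 lb/h.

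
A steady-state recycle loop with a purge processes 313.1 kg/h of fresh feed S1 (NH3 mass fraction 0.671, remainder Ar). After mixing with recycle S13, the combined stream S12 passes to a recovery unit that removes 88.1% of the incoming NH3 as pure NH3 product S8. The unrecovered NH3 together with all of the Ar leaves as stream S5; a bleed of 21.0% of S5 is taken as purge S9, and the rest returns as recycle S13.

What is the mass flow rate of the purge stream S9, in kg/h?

Ar enters only via S1 and leaves only via the purge: 313.1×0.329 = 0.210×(Ar in S5), and the recovery unit passes all Ar, so Ar in S12 = Ar in S5 = 490.52 kg/h.
NH3 in S12: m_A = 313.1×0.671 + (1−0.210)·(1−0.881)·m_A, so m_A = 210.09/0.9060 = 231.89 kg/h.
S5 = (1−0.881)×231.89 + 490.52 = 518.12 kg/h.
Purge S9 = 0.210×518.12 = 108.8 kg/h.

108.8 kg/h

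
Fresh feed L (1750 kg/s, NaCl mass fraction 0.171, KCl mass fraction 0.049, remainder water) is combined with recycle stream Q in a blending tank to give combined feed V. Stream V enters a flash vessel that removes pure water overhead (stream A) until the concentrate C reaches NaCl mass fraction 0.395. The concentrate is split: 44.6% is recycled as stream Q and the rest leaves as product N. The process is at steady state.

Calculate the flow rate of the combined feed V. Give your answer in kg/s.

Overall NaCl balance (none leaves overhead): NaCl in fresh feed = NaCl in product, i.e. 1750×0.171 = (1−0.446)·C·0.395.
C = 299.25/(0.395×0.554) = 1367.5 kg/s.
Recycle Q = 0.446×1367.5 = 609.9 kg/s.
Combined feed V = 1750 + 609.9 = 2359.9 kg/s.

2360 kg/s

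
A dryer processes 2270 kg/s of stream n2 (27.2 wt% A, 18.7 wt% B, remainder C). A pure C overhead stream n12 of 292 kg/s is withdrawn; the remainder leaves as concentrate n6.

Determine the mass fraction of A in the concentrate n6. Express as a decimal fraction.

0.312

A is not removed: 2270×0.272 = 617.44 kg/s of A enters n6.
Concentrate = 2270 − 292 = 1978 kg/s.
Mass fraction = 617.44/1978 = 0.312.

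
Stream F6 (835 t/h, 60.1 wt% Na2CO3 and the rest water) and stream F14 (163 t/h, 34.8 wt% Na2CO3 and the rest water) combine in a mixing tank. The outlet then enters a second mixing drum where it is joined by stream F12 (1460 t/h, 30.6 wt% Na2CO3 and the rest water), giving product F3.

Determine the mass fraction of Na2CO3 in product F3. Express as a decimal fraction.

0.4090

Overall, product flow = 2458 t/h.
Na2CO3 in = 835×0.601 + 163×0.348 + 1460×0.306 = 1005.3 t/h.
Na2CO3 fraction in F3 = 0.4090.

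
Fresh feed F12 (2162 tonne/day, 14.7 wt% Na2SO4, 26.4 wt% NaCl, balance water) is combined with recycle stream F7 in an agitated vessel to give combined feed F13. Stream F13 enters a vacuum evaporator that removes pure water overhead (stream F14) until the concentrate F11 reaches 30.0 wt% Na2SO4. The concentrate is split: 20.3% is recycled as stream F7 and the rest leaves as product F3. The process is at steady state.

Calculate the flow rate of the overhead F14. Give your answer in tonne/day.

1103 tonne/day

Overall Na2SO4 balance (none leaves overhead): Na2SO4 in fresh feed = Na2SO4 in product, i.e. 2162×0.147 = (1−0.203)·F11·0.300.
F11 = 317.81/(0.300×0.797) = 1329.2 tonne/day.
Recycle F7 = 0.203×1329.2 = 269.83 tonne/day.
Combined feed F13 = 2162 + 269.83 = 2431.8 tonne/day.
Overhead F14 = F13 − F11 = 2431.8 − 1329.2 = 1102.6 tonne/day.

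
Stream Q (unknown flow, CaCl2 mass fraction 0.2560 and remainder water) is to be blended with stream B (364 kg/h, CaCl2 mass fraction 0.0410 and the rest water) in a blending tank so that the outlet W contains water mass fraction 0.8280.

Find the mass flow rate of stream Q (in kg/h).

567.7 kg/h

Let Q be the unknown flow. Total out = 364 + Q.
water balance: 349.08 + 0.744·Q = 0.828·(364 + Q)
(0.744 − 0.828)·Q = 0.828×364 − 349.08 = -47.684
Q = -47.684 / -0.084 = 567.67 kg/h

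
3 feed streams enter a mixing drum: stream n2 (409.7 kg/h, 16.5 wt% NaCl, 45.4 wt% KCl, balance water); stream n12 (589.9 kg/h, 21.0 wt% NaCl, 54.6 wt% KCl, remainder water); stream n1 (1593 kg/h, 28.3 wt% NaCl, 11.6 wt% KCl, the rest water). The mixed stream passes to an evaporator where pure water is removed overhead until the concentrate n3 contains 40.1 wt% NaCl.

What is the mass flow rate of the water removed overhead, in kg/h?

NaCl entering = 409.7×0.165 + 589.9×0.210 + 1593×0.283 = 642.3 kg/h.
All NaCl reports to n3, so n3 = 642.3/0.401 = 1601.7 kg/h.
Total feed = 2592.6 kg/h; overhead = 2592.6 − 1601.7 = 990.86 kg/h.

990.9 kg/h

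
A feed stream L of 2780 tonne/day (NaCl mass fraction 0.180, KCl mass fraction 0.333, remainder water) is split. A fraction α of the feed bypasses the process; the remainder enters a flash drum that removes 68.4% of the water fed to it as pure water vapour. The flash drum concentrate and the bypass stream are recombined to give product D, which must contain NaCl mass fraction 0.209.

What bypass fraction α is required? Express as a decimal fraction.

All 2780×0.180 = 500.4 tonne/day of NaCl reaches D, so D = 500.4/0.209 = 2394.3 tonne/day and vapour = 385.74 tonne/day.
The evaporator receives (1−α)·2780 of feed at 0.487 water and removes 0.684 of that water:
0.684×0.487×(1−α)×2780 = 385.74
(1−α) = 385.74/926.04 = 0.4165;  α = 0.5835.

0.583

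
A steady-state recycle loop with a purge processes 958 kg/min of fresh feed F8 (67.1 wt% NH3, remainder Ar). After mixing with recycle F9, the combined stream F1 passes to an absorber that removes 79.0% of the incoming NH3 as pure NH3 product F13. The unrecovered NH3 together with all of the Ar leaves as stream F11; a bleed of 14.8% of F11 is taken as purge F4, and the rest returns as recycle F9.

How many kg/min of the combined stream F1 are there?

Ar enters only via F8 and leaves only via the purge: 958×0.329 = 0.148×(Ar in F11), and the absorber passes all Ar, so Ar in F1 = Ar in F11 = 2129.6 kg/min.
NH3 in F1: m_A = 958×0.671 + (1−0.148)·(1−0.790)·m_A, so m_A = 642.82/0.8211 = 782.89 kg/min.
F1 = 782.89 + 2129.6 = 2912.5 kg/min.

2913 kg/min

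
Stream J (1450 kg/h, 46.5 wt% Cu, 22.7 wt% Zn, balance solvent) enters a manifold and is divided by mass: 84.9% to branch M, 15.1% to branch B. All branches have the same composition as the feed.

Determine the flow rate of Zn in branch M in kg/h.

Branch M total = 0.849×1450 = 1231 kg/h.
Zn in M = 0.227×1231 = 279.45 kg/h.

279.4 kg/h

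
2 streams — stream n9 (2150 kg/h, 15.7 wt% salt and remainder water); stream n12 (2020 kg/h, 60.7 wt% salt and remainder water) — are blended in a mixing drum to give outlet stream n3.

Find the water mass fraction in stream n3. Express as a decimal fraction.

0.625

Total flow out = 2150 + 2020 = 4170 kg/h.
water in = 2150×0.843 + 2020×0.393 = 2606.3 kg/h.
water mass fraction in n3 = 2606.3/4170 = 0.625.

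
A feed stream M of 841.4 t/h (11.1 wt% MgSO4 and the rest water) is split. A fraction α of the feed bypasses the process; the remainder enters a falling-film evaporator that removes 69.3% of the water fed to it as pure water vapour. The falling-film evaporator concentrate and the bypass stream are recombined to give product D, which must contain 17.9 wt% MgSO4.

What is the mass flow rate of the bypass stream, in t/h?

322.6 t/h

All 841.4×0.111 = 93.395 t/h of MgSO4 reaches D, so D = 93.395/0.179 = 521.76 t/h and vapour = 319.64 t/h.
The evaporator receives (1−α)·841.4 of feed at 0.889 water and removes 0.693 of that water:
0.693×0.889×(1−α)×841.4 = 319.64
(1−α) = 319.64/518.37 = 0.6166;  α = 0.3834.
Bypass flow = 0.3834×841.4 = 322.57 t/h.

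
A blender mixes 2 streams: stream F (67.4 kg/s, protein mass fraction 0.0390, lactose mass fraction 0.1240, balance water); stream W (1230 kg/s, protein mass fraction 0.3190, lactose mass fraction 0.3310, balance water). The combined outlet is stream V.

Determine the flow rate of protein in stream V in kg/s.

395 kg/s

protein out = protein in = 67.4×0.039 + 1230×0.319 = 395 kg/s.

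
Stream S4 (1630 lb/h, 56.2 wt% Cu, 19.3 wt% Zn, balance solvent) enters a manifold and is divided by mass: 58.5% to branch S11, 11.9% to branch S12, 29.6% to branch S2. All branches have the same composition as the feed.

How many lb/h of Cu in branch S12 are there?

Branch S12 total = 0.119×1630 = 193.97 lb/h.
Cu in S12 = 0.562×193.97 = 109.01 lb/h.

109 lb/h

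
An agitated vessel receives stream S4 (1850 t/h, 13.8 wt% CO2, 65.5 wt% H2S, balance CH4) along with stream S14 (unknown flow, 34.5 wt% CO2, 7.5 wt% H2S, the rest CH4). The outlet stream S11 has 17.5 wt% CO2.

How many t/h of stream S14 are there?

Let S14 be the unknown flow. Total out = 1850 + S14.
CO2 balance: 255.3 + 0.345·S14 = 0.175·(1850 + S14)
(0.345 − 0.175)·S14 = 0.175×1850 − 255.3 = 68.45
S14 = 68.45 / 0.170 = 402.65 t/h

402.6 t/h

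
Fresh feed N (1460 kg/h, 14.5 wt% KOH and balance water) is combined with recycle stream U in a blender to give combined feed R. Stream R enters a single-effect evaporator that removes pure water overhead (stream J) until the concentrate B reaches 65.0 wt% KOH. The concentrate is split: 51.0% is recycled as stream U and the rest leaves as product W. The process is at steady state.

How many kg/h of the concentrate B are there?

Overall KOH balance (none leaves overhead): KOH in fresh feed = KOH in product, i.e. 1460×0.145 = (1−0.510)·B·0.650.
B = 211.7/(0.650×0.490) = 664.68 kg/h.

664.7 kg/h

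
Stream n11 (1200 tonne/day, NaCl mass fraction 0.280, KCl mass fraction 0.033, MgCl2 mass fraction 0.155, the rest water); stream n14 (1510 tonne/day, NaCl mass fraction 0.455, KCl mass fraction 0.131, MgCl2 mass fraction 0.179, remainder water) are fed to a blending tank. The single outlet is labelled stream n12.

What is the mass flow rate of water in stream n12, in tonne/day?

993.2 tonne/day

water out = water in = 1200×0.532 + 1510×0.235 = 993.25 tonne/day.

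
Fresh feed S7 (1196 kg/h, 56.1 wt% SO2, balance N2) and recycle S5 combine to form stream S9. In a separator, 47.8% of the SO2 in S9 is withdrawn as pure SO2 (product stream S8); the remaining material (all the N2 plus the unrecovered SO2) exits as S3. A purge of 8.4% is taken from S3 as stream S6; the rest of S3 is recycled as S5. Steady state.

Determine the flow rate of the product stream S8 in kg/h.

614.6 kg/h

SO2 in S9: m_A = 1196×0.561 + (1−0.084)·(1−0.478)·m_A, so m_A = 670.96/0.5218 = 1285.7 kg/h.
Product S8 = 0.478×1285.7 = 614.58 kg/h.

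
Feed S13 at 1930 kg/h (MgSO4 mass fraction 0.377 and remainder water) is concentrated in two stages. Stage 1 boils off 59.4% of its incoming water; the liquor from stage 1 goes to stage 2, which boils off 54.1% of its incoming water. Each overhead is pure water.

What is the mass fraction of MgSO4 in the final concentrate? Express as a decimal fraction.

water in feed = 1930×0.623 = 1202.4 kg/h.
After stage 1: water left = (1−0.594)×1202.4 = 488.17; stream total = 1215.8 kg/h.
After stage 2: water left = (1−0.541)×488.17 = 224.07; final concentrate = 951.68 kg/h.
MgSO4 fraction = 727.61/951.68 = 0.765.

0.765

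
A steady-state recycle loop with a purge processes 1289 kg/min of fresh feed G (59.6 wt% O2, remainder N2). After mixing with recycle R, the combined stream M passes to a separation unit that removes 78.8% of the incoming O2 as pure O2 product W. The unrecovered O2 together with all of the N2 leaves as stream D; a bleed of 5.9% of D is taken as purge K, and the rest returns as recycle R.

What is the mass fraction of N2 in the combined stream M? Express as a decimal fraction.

0.902

N2 enters only via G and leaves only via the purge: 1289×0.404 = 0.059×(N2 in D), and the separation unit passes all N2, so N2 in M = N2 in D = 8826.4 kg/min.
O2 in M: m_A = 1289×0.596 + (1−0.059)·(1−0.788)·m_A, so m_A = 768.24/0.8005 = 959.7 kg/min.
M = 959.7 + 8826.4 = 9786.1 kg/min.
N2 fraction in M = 8826.4/9786.1 = 0.902.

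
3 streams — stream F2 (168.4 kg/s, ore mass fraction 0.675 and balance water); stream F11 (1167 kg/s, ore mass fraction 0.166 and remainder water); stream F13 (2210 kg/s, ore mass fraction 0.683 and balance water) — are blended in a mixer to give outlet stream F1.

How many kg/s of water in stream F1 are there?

1729 kg/s

water out = water in = 168.4×0.325 + 1167×0.834 + 2210×0.317 = 1728.6 kg/s.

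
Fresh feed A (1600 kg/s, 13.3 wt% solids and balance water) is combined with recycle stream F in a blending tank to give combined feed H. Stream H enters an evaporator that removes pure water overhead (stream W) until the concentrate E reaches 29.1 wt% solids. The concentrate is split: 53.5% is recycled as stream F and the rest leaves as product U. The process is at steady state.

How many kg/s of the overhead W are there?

868.7 kg/s

Overall solids balance (none leaves overhead): solids in fresh feed = solids in product, i.e. 1600×0.133 = (1−0.535)·E·0.291.
E = 212.8/(0.291×0.465) = 1572.6 kg/s.
Recycle F = 0.535×1572.6 = 841.36 kg/s.
Combined feed H = 1600 + 841.36 = 2441.4 kg/s.
Overhead W = H − E = 2441.4 − 1572.6 = 868.73 kg/s.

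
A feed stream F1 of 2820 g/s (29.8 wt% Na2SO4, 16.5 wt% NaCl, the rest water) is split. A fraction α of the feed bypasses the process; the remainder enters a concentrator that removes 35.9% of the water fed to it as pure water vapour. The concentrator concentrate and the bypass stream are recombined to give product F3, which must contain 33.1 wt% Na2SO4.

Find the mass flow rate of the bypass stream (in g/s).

All 2820×0.298 = 840.36 g/s of Na2SO4 reaches F3, so F3 = 840.36/0.331 = 2538.9 g/s and vapour = 281.15 g/s.
The evaporator receives (1−α)·2820 of feed at 0.537 water and removes 0.359 of that water:
0.359×0.537×(1−α)×2820 = 281.15
(1−α) = 281.15/543.65 = 0.5172;  α = 0.4828.
Bypass flow = 0.4828×2820 = 1361.6 g/s.

1362 g/s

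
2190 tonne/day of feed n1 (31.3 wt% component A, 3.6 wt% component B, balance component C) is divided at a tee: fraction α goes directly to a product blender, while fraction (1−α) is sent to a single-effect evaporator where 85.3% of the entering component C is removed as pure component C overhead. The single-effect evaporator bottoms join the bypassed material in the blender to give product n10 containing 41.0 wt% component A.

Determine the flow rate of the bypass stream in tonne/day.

1257 tonne/day

All 2190×0.313 = 685.47 tonne/day of component A reaches n10, so n10 = 685.47/0.410 = 1671.9 tonne/day and vapour = 518.12 tonne/day.
The evaporator receives (1−α)·2190 of feed at 0.651 component C and removes 0.853 of that component C:
0.853×0.651×(1−α)×2190 = 518.12
(1−α) = 518.12/1216.1 = 0.4260;  α = 0.5740.
Bypass flow = 0.5740×2190 = 1257 tonne/day.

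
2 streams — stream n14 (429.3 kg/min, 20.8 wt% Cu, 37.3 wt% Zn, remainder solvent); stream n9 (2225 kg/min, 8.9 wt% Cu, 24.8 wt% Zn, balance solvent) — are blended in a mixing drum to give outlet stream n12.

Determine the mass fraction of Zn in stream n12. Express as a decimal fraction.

0.2682

Total flow out = 429.3 + 2225 = 2654.3 kg/min.
Zn in = 429.3×0.373 + 2225×0.248 = 711.93 kg/min.
Zn mass fraction in n12 = 711.93/2654.3 = 0.2682.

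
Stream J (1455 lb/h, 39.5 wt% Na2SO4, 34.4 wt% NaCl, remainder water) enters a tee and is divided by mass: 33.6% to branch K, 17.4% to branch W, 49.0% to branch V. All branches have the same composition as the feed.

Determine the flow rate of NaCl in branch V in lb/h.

Branch V total = 0.490×1455 = 712.95 lb/h.
NaCl in V = 0.344×712.95 = 245.25 lb/h.

245.3 lb/h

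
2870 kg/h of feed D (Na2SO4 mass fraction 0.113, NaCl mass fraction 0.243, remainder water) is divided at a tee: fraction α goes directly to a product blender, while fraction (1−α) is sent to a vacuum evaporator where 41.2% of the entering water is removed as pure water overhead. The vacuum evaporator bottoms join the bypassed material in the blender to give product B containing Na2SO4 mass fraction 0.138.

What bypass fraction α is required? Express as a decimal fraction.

All 2870×0.113 = 324.31 kg/h of Na2SO4 reaches B, so B = 324.31/0.138 = 2350.1 kg/h and vapour = 519.93 kg/h.
The evaporator receives (1−α)·2870 of feed at 0.644 water and removes 0.412 of that water:
0.412×0.644×(1−α)×2870 = 519.93
(1−α) = 519.93/761.49 = 0.6828;  α = 0.3172.

0.317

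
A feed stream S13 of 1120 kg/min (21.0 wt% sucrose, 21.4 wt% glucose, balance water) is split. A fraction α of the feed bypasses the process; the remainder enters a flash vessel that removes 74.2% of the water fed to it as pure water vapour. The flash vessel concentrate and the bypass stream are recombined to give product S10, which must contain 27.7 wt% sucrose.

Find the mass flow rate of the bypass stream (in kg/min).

486.1 kg/min

All 1120×0.210 = 235.2 kg/min of sucrose reaches S10, so S10 = 235.2/0.277 = 849.1 kg/min and vapour = 270.9 kg/min.
The evaporator receives (1−α)·1120 of feed at 0.576 water and removes 0.742 of that water:
0.742×0.576×(1−α)×1120 = 270.9
(1−α) = 270.9/478.68 = 0.5659;  α = 0.4341.
Bypass flow = 0.4341×1120 = 486.15 kg/min.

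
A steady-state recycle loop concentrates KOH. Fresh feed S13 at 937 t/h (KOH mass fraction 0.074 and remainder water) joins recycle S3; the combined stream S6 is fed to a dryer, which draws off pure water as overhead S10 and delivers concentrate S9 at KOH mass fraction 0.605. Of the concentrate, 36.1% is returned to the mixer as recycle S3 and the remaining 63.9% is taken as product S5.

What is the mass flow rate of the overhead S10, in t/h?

822.4 t/h

Overall KOH balance (none leaves overhead): KOH in fresh feed = KOH in product, i.e. 937×0.074 = (1−0.361)·S9·0.605.
S9 = 69.338/(0.605×0.639) = 179.36 t/h.
Recycle S3 = 0.361×179.36 = 64.747 t/h.
Combined feed S6 = 937 + 64.747 = 1001.7 t/h.
Overhead S10 = S6 − S9 = 1001.7 − 179.36 = 822.39 t/h.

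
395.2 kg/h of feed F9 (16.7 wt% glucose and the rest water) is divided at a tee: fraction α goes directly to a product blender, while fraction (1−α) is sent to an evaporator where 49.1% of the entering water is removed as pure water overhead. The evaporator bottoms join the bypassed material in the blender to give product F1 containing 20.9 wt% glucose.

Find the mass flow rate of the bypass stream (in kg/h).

201 kg/h

All 395.2×0.167 = 65.998 kg/h of glucose reaches F1, so F1 = 65.998/0.209 = 315.78 kg/h and vapour = 79.418 kg/h.
The evaporator receives (1−α)·395.2 of feed at 0.833 water and removes 0.491 of that water:
0.491×0.833×(1−α)×395.2 = 79.418
(1−α) = 79.418/161.64 = 0.4913;  α = 0.5087.
Bypass flow = 0.5087×395.2 = 201.02 kg/h.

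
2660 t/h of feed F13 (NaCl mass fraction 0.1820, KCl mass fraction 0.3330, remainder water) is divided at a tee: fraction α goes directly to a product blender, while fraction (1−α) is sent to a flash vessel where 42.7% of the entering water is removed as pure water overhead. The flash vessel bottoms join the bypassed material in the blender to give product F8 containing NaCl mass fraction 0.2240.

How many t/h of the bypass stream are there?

All 2660×0.182 = 484.12 t/h of NaCl reaches F8, so F8 = 484.12/0.224 = 2161.2 t/h and vapour = 498.75 t/h.
The evaporator receives (1−α)·2660 of feed at 0.485 water and removes 0.427 of that water:
0.427×0.485×(1−α)×2660 = 498.75
(1−α) = 498.75/550.87 = 0.9054;  α = 0.0946.
Bypass flow = 0.0946×2660 = 251.68 t/h.

251.7 t/h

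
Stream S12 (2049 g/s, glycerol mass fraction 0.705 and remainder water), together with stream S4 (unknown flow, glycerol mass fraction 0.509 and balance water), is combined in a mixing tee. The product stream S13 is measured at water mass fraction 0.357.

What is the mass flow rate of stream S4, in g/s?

948 g/s

Let S4 be the unknown flow. Total out = 2049 + S4.
water balance: 604.45 + 0.491·S4 = 0.357·(2049 + S4)
(0.491 − 0.357)·S4 = 0.357×2049 − 604.45 = 127.04
S4 = 127.04 / 0.134 = 948.04 g/s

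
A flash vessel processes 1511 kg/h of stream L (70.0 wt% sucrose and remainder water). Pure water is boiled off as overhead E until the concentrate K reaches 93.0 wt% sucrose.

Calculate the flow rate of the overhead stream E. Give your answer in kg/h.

373.7 kg/h

sucrose is conserved: 1511×0.700 = 1057.7 kg/h all reports to the concentrate.
Concentrate = 1057.7/(target fraction) = 1137.3 kg/h.
Overhead = 1511 − 1137.3 = 373.69 kg/h.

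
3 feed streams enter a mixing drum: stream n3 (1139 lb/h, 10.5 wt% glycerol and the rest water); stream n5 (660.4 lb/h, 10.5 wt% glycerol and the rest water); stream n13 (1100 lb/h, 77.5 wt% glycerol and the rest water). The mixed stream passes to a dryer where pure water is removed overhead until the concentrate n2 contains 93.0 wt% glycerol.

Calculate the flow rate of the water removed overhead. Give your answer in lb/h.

glycerol entering = 1139×0.105 + 660.4×0.105 + 1100×0.775 = 1041.4 lb/h.
All glycerol reports to n2, so n2 = 1041.4/0.930 = 1119.8 lb/h.
Total feed = 2899.4 lb/h; overhead = 2899.4 − 1119.8 = 1779.6 lb/h.

1780 lb/h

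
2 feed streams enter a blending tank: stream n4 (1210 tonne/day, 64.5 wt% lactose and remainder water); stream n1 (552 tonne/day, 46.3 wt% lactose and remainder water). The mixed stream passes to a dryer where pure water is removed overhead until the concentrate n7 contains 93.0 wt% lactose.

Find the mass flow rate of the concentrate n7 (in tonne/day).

lactose entering = 1210×0.645 + 552×0.463 = 1036 tonne/day.
All lactose reports to n7, so n7 = 1036/0.930 = 1114 tonne/day.

1114 tonne/day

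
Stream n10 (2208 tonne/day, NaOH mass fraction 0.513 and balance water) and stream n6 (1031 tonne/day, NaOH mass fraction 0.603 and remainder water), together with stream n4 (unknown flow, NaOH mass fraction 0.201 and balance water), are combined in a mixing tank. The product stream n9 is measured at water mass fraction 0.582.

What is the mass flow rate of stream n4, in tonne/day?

1846 tonne/day

Let n4 be the unknown flow. Total out = 3239 + n4.
water balance: 1484.6 + 0.799·n4 = 0.582·(3239 + n4)
(0.799 − 0.582)·n4 = 0.582×3239 − 1484.6 = 400.49
n4 = 400.49 / 0.217 = 1845.6 tonne/day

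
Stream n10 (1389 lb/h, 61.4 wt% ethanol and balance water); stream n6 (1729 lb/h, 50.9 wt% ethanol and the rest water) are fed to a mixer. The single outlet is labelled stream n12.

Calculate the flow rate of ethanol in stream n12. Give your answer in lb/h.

ethanol out = ethanol in = 1389×0.614 + 1729×0.509 = 1732.9 lb/h.

1733 lb/h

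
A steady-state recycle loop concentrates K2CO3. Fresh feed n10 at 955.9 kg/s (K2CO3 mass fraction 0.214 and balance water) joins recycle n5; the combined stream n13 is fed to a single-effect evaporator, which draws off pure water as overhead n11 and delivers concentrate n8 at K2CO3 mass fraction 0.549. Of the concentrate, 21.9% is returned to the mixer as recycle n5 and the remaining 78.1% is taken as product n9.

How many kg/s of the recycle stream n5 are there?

Overall K2CO3 balance (none leaves overhead): K2CO3 in fresh feed = K2CO3 in product, i.e. 955.9×0.214 = (1−0.219)·n8·0.549.
n8 = 204.56/(0.549×0.781) = 477.09 kg/s.
Recycle n5 = 0.219×477.09 = 104.48 kg/s.

104.5 kg/s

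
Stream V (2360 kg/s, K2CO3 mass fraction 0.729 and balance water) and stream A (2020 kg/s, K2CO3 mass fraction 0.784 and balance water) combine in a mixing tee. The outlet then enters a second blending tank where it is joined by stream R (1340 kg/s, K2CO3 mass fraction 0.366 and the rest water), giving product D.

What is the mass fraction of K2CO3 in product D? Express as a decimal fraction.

Overall, product flow = 5720 kg/s.
K2CO3 in = 2360×0.729 + 2020×0.784 + 1340×0.366 = 3794.6 kg/s.
K2CO3 fraction in D = 0.663.

0.663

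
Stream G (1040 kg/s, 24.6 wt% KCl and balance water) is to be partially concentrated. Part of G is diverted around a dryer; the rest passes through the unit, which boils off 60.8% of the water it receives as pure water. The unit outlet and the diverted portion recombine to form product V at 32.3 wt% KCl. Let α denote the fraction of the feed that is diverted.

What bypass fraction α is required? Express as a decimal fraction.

All 1040×0.246 = 255.84 kg/s of KCl reaches V, so V = 255.84/0.323 = 792.07 kg/s and vapour = 247.93 kg/s.
The evaporator receives (1−α)·1040 of feed at 0.754 water and removes 0.608 of that water:
0.608×0.754×(1−α)×1040 = 247.93
(1−α) = 247.93/476.77 = 0.5200;  α = 0.4800.

0.480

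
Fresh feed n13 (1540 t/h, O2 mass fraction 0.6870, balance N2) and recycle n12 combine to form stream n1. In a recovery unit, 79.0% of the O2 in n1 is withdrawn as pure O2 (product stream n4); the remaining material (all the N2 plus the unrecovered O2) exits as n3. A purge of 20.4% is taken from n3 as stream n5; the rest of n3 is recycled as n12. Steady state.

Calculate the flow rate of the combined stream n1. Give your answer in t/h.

3633 t/h

N2 enters only via n13 and leaves only via the purge: 1540×0.313 = 0.204×(N2 in n3), and the recovery unit passes all N2, so N2 in n1 = N2 in n3 = 2362.8 t/h.
O2 in n1: m_A = 1540×0.687 + (1−0.204)·(1−0.790)·m_A, so m_A = 1058/0.8328 = 1270.3 t/h.
n1 = 1270.3 + 2362.8 = 3633.2 t/h.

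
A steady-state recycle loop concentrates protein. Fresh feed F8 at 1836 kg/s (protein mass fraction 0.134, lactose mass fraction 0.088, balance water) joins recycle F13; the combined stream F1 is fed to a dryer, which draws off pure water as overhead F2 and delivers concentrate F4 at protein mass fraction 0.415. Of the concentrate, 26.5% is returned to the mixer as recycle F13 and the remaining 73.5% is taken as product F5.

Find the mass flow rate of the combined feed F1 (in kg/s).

Overall protein balance (none leaves overhead): protein in fresh feed = protein in product, i.e. 1836×0.134 = (1−0.265)·F4·0.415.
F4 = 246.02/(0.415×0.735) = 806.57 kg/s.
Recycle F13 = 0.265×806.57 = 213.74 kg/s.
Combined feed F1 = 1836 + 213.74 = 2049.7 kg/s.

2050 kg/s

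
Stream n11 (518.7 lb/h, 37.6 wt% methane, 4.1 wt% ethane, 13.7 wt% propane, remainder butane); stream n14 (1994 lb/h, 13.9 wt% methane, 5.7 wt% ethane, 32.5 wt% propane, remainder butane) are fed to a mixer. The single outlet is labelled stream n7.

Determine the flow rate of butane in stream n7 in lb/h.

1186 lb/h

butane out = butane in = 518.7×0.446 + 1994×0.479 = 1186.5 lb/h.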